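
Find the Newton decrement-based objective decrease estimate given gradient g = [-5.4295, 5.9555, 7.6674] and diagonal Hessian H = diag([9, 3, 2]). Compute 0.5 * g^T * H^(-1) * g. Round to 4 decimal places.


Step 1: H is diagonal, so H^(-1) * g = [-0.6033, 1.9852, 3.8337].
Step 2: g^T H^(-1) g = sum_i g_i^2 / H_ii
  = (-5.4295)^2/9 + (5.9555)^2/3 + (7.6674)^2/2
  = 3.2755 + 11.8227 + 29.3945 = 44.4927
Step 3: Objective decrease = 0.5 * g^T H^(-1) g = 22.2463


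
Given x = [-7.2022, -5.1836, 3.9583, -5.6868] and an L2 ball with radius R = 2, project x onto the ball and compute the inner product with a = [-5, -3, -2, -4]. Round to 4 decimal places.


Step 1: Compute ||x|| (intermediates to 6 decimals).
||x|| = sqrt((-7.2022)^2 + (-5.1836)^2 + 3.9583^2 + (-5.6868)^2) = 11.258296
Step 2: Project.
Since ||x|| > R, scale = R/||x|| = 2/11.258296 = 0.177647, proj(x) = scale * x
proj(x) = [-1.279449, -0.920851, 0.70318, -1.010243]
Step 3: Dot product.
a^T * proj(x) = -5*(-1.279449) - 3*(-0.920851) - 2*0.70318 - 4*(-1.010243) = 11.7944


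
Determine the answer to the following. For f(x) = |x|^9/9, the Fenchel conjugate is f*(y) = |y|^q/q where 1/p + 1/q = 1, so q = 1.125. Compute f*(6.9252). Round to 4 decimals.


The conjugate exponent q satisfies 1/p + 1/q = 1.
p = 9, so q = 9/(9 - 1) = 1.125
|y|^q = 6.9252^1.125 = 8.8204
f*(6.9252) = 8.8204 / 1.125 = 7.8403


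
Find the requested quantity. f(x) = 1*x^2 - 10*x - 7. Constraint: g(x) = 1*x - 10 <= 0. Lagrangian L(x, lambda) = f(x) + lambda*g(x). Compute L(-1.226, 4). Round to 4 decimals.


Step 1: Evaluate f(x).
f(-1.226) = 1*(-1.226)^2 - 10*(-1.226) - 7 = 6.7631
Step 2: Evaluate g(x).
g(-1.226) = 1*-1.226 - 10 = -11.226
Step 3: Compute Lagrangian.
L = 6.7631 + 4*-11.226 = -38.1409


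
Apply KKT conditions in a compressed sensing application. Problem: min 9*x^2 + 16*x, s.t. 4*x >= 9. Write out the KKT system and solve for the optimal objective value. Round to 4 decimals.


Step 1: Try lambda = 0 (constraint inactive).
x_unc = -16/(2*9) = -0.8889
Check: 4*-0.8889 = -3.5556 < 9 -- violated!
Step 2: Constraint must be active: 4*x = 9
x* = 9/4 = 2.25
lambda = (2*9*2.25 + 16)/4 = 14.125
Step 3: Compute optimal value.
f(x*) = 9*2.25^2 + 16*2.25 = 81.5625


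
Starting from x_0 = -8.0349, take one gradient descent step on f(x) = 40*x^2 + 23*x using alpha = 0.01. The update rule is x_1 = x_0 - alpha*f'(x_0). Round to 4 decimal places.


We compute the gradient at x_0 and apply the update.
f'(x) = 80*x + 23
f'(-8.0349) = 80*-8.0349 + 23 = -619.792
x_1 = -8.0349 - 0.01*-619.792 = -1.837


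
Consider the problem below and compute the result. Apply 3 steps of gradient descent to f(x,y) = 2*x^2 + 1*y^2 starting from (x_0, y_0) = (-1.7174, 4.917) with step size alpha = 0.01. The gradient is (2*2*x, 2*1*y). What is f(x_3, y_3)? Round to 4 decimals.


Gradient descent on f(x,y) = 2*x^2 + 1*y^2.
Starting point: (-1.7174, 4.917), alpha = 0.01
Step 1: grad_x = 2*2*-1.7174 = -6.8696, grad_y = 2*1*4.917 = 9.834
  x_1 = -1.7174 - 0.01*-6.8696 = -1.6487
  y_1 = 4.917 - 0.01*9.834 = 4.8187
Step 2: grad_x = 2*2*-1.6487 = -6.5948, grad_y = 2*1*4.8187 = 9.6373
  x_2 = -1.6487 - 0.01*-6.5948 = -1.5828
  y_2 = 4.8187 - 0.01*9.6373 = 4.7223
Step 3: grad_x = 2*2*-1.5828 = -6.331, grad_y = 2*1*4.7223 = 9.4446
  x_3 = -1.5828 - 0.01*-6.331 = -1.5194
  y_3 = 4.7223 - 0.01*9.4446 = 4.6278
f(-1.5194, 4.6278) = 2*(-1.5194)^2 + 1*4.6278^2 = 26.0343


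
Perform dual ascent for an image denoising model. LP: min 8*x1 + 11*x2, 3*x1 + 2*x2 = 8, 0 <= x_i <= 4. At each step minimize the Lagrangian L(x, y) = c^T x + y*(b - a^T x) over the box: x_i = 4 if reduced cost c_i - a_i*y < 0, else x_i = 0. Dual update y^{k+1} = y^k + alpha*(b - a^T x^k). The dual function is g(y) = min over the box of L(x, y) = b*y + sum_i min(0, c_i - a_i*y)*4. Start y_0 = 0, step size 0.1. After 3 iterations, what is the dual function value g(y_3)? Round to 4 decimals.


Dual ascent for LP: min 8*x1 + 11*x2, 3*x1 + 2*x2 = 8, 0 <= x_i <= 4
Step 1: y^k = 0.0, reduced costs: (8.0, 11.0)
  x^k = (0.0, 0.0), subgradient = b - a^T x = 8.0
  y^{k+1} = 0.0 + 0.1*8.0 = 0.8
Step 2: y^k = 0.8, reduced costs: (5.6, 9.4)
  x^k = (0.0, 0.0), subgradient = b - a^T x = 8.0
  y^{k+1} = 0.8 + 0.1*8.0 = 1.6
Step 3: y^k = 1.6, reduced costs: (3.2, 7.8)
  x^k = (0.0, 0.0), subgradient = b - a^T x = 8.0
  y^{k+1} = 1.6 + 0.1*8.0 = 2.4
Dual objective at y_3 = 2.4: reduced costs (0.8, 6.2), box minimizer x = (0.0, 0.0)
g(y_3) = b*y + (c1 - a1*y)*x1 + (c2 - a2*y)*x2 = 8*2.4 + 0.8*0.0 + 6.2*0.0 = 19.2 + 0.0 + 0.0 = 19.2


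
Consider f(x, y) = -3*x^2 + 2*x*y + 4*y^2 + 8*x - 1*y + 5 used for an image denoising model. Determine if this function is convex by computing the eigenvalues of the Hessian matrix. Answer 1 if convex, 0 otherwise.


The Hessian of f(x,y) = -3*x^2 + 2*x*y + 4*y^2 + 8*x - 1*y + 5 is:
H = [[-6, 2], [2, 8]]
Trace = -6 + 8 = 2
Determinant = -6*8 - (2)^2 = -52
Discriminant = (2)^2 - 4*-52 = 212.0
Eigenvalues: lambda_1 = -6.2801, lambda_2 = 8.2801
The function is not convex.

0


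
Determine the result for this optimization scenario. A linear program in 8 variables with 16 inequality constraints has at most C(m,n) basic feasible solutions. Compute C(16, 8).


Each vertex corresponds to some choice of n active constraints out of m, so the number of vertices is at most C(m, n) = m! / (n!(m-n)!).
m = 16, n = 8
Numerator: 16 * 15 * 14 * 13 * 12 * 11 * 10 * 9
Denominator: 8! = 40320
C(16, 8) = 12870


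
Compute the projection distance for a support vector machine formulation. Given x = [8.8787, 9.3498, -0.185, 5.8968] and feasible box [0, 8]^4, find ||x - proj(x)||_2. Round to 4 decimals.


Project each component onto [0, 8].
clip(8.8787) = 8.0, clip(9.3498) = 8.0, clip(-0.185) = 0.0, clip(5.8968) = 5.8968
Projection = [8.0, 8.0, 0.0, 5.8968]
Squared diffs: [0.7721, 1.822, 0.0342, 0.0]
Distance = sqrt(2.6283) = 1.6212


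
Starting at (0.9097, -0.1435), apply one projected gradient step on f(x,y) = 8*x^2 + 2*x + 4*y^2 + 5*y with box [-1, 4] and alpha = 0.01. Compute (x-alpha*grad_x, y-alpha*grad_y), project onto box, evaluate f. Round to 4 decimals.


Step 1: Compute gradient at (0.9097, -0.1435).
grad_x = 2*8*0.9097 + 2 = 16.5552
grad_y = 2*4*-0.1435 + 5 = 3.852
Step 2: Gradient step.
x_raw = 0.9097 - 0.01*16.5552 = 0.7441
y_raw = -0.1435 - 0.01*3.852 = -0.182
Step 3: Project onto [-1, 4].
x_proj = clip(0.7441) = 0.7441
y_proj = clip(-0.182) = -0.182
Step 4: Evaluate f.
f(0.7441, -0.182) = 5.1408


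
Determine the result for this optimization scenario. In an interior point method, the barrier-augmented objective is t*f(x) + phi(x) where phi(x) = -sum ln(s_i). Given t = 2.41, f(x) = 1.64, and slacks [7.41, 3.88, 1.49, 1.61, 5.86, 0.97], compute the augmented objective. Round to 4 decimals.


Step 1: Compute log-barrier.
ln values: [2.0028, 1.3558, 0.3988, 0.4762, 1.7681, -0.0305]
phi = -(2.0028 + 1.3558 + 0.3988 + 0.4762 + 1.7681 - 0.0305) = -5.9714
Step 2: Compute augmented objective.
t*f(x) = 2.41*1.64 = 3.9524
Total = 3.9524 - 5.9714 = -2.019


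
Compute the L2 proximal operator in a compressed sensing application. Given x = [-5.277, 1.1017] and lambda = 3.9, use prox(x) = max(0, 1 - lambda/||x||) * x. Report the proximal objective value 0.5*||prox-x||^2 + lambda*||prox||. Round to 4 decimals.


Step 1: Compute ||x||.
||x|| = 5.3908
Step 2: Compute scaling factor.
scale = max(0, 1 - 3.9/5.3908) = 0.2765
Step 3: prox(x) = [-1.4593, 0.3047]
||prox(x)|| = 1.4908
Step 4: Proximal objective.
0.5*||prox-x||^2 = 7.605
lambda*||prox|| = 5.8141
Total = 13.419


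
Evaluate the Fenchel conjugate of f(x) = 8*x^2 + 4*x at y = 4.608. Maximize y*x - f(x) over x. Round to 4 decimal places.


f*(y) = sup_x {y*x - a*x^2 - b*x} = sup_x {(y-b)*x - a*x^2}
FOC: (y - b) - 2a*x = 0 => x* = (y - b)/(2a)
x* = (4.608 - 4)/(2*8) = 0.038
f*(4.608) = (y-b)^2/(4a) = (4.608 - 4)^2/(4*8)
= 0.3697/32 = 0.0116


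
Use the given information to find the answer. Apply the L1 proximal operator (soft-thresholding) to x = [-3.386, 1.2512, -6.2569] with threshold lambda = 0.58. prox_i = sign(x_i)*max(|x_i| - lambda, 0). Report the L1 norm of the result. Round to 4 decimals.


Soft-thresholding with lambda = 0.58:
prox(-3.386) = sign(-3.386)*max(|-3.386| - 0.58, 0) = -2.806
prox(1.2512) = sign(1.2512)*max(|1.2512| - 0.58, 0) = 0.6712
prox(-6.2569) = sign(-6.2569)*max(|-6.2569| - 0.58, 0) = -5.6769
prox(x) = [-2.806, 0.6712, -5.6769]
||prox(x)||_1 = 2.806 + 0.6712 + 5.6769 = 9.1541


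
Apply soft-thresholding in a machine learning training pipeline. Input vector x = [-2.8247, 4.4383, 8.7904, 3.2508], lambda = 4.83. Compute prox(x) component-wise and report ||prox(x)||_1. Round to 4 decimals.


Soft-thresholding with lambda = 4.83:
prox(-2.8247) = sign(-2.8247)*max(|-2.8247| - 4.83, 0) = 0.0
prox(4.4383) = sign(4.4383)*max(|4.4383| - 4.83, 0) = 0.0
prox(8.7904) = sign(8.7904)*max(|8.7904| - 4.83, 0) = 3.9604
prox(3.2508) = sign(3.2508)*max(|3.2508| - 4.83, 0) = 0.0
prox(x) = [0.0, 0.0, 3.9604, 0.0]
||prox(x)||_1 = 0.0 + 0.0 + 3.9604 + 0.0 = 3.9604


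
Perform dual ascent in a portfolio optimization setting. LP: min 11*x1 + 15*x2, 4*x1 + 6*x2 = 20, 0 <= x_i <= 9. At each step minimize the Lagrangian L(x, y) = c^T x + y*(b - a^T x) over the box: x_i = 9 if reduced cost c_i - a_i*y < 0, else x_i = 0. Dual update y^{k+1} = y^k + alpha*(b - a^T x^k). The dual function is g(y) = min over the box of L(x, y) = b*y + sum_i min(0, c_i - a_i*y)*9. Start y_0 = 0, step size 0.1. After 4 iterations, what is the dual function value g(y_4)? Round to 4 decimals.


Dual ascent for LP: min 11*x1 + 15*x2, 4*x1 + 6*x2 = 20, 0 <= x_i <= 9
Step 1: y^k = 0.0, reduced costs: (11.0, 15.0)
  x^k = (0.0, 0.0), subgradient = b - a^T x = 20.0
  y^{k+1} = 0.0 + 0.1*20.0 = 2.0
Step 2: y^k = 2.0, reduced costs: (3.0, 3.0)
  x^k = (0.0, 0.0), subgradient = b - a^T x = 20.0
  y^{k+1} = 2.0 + 0.1*20.0 = 4.0
Step 3: y^k = 4.0, reduced costs: (-5.0, -9.0)
  x^k = (9.0, 9.0), subgradient = b - a^T x = -70.0
  y^{k+1} = 4.0 + 0.1*-70.0 = -3.0
Step 4: y^k = -3.0, reduced costs: (23.0, 33.0)
  x^k = (0.0, 0.0), subgradient = b - a^T x = 20.0
  y^{k+1} = -3.0 + 0.1*20.0 = -1.0
Dual objective at y_4 = -1.0: reduced costs (15.0, 21.0), box minimizer x = (0.0, 0.0)
g(y_4) = b*y + (c1 - a1*y)*x1 + (c2 - a2*y)*x2 = 20*(-1.0) + 15.0*0.0 + 21.0*0.0 = -20.0 + 0.0 + 0.0 = -20.0


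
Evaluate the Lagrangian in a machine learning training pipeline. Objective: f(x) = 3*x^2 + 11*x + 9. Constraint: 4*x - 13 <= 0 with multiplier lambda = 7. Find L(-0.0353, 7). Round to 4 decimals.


Step 1: Evaluate f(x).
f(-0.0353) = 3*(-0.0353)^2 + 11*(-0.0353) + 9 = 8.6154
Step 2: Evaluate g(x).
g(-0.0353) = 4*-0.0353 - 13 = -13.1412
Step 3: Compute Lagrangian.
L = 8.6154 + 7*-13.1412 = -83.373


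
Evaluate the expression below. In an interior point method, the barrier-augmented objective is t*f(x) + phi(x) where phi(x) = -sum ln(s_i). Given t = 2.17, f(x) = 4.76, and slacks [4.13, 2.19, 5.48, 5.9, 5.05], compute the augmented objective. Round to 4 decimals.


Step 1: Compute log-barrier.
ln values: [1.4183, 0.7839, 1.7011, 1.775, 1.6194]
phi = -(1.4183 + 0.7839 + 1.7011 + 1.775 + 1.6194) = -7.2976
Step 2: Compute augmented objective.
t*f(x) = 2.17*4.76 = 10.3292
Total = 10.3292 - 7.2976 = 3.0316


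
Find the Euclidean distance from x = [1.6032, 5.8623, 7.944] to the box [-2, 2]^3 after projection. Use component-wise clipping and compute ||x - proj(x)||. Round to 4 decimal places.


Project each component onto [-2, 2].
clip(1.6032) = 1.6032, clip(5.8623) = 2.0, clip(7.944) = 2.0
Projection = [1.6032, 2.0, 2.0]
Squared diffs: [0.0, 14.9174, 35.3311]
Distance = sqrt(50.2485) = 7.0886


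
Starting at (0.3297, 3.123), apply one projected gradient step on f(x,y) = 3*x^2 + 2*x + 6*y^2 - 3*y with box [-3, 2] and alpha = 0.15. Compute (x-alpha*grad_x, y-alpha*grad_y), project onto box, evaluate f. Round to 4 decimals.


Step 1: Compute gradient at (0.3297, 3.123).
grad_x = 2*3*0.3297 + 2 = 3.9782
grad_y = 2*6*3.123 - 3 = 34.476
Step 2: Gradient step.
x_raw = 0.3297 - 0.15*3.9782 = -0.267
y_raw = 3.123 - 0.15*34.476 = -2.0484
Step 3: Project onto [-3, 2].
x_proj = clip(-0.267) = -0.267
y_proj = clip(-2.0484) = -2.0484
Step 4: Evaluate f.
f(-0.267, -2.0484) = 31.0007


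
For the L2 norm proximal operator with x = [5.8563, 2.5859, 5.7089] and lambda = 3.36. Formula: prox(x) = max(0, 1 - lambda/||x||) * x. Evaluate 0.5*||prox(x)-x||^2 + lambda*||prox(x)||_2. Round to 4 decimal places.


Step 1: Compute ||x||.
||x|| = 8.5776
Step 2: Compute scaling factor.
scale = max(0, 1 - 3.36/8.5776) = 0.6083
Step 3: prox(x) = [3.5623, 1.573, 3.4726]
||prox(x)|| = 5.2176
Step 4: Proximal objective.
0.5*||prox-x||^2 = 5.6448
lambda*||prox|| = 17.5311
Total = 23.1758


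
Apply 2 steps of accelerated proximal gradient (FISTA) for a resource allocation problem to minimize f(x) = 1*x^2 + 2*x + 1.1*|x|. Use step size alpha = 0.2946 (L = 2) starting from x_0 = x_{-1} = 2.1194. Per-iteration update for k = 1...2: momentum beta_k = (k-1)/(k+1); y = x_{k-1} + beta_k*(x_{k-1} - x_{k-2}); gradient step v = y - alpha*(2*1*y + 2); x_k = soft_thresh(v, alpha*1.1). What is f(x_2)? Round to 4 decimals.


FISTA on f(x) = 1*x^2 + 2*x + 1.1*|x|
L = 2, alpha = 0.2946
Iteration 1: beta = 0.0, y = 2.1194 + 0.0*(2.1194 - 2.1194) = 2.1194
  grad(y) = 6.2388, v = y - alpha*grad = 0.2814
  prox(v) = soft_thresh(0.2814, 0.3241) = 0.0
Iteration 2: beta = 0.3333, y = 0.0 + 0.3333*(0.0 - 2.1194) = -0.7065
  grad(y) = 0.5871, v = y - alpha*grad = -0.8794
  prox(v) = soft_thresh(-0.8794, 0.3241) = -0.5554
f(x_2) = 1*(-0.5554)^2 + 2*(-0.5554) + 1.1*|-0.5554| = -0.1914


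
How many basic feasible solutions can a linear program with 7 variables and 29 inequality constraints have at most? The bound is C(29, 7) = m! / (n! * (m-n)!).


Each vertex corresponds to some choice of n active constraints out of m, so the number of vertices is at most C(m, n) = m! / (n!(m-n)!).
m = 29, n = 7
Numerator: 29 * 28 * 27 * 26 * 25 * 24 * 23
Denominator: 7! = 5040
C(29, 7) = 1560780


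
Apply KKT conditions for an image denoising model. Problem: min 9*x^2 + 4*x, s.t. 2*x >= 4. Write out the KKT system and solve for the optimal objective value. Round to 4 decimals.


Step 1: Try lambda = 0 (constraint inactive).
x_unc = -4/(2*9) = -0.2222
Check: 2*-0.2222 = -0.4444 < 4 -- violated!
Step 2: Constraint must be active: 2*x = 4
x* = 4/2 = 2.0
lambda = (2*9*2.0 + 4)/2 = 20.0
Step 3: Compute optimal value.
f(x*) = 9*2.0^2 + 4*2.0 = 44.0


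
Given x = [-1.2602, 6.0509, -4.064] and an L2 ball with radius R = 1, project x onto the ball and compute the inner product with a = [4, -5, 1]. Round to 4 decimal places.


Step 1: Compute ||x|| (intermediates to 6 decimals).
||x|| = sqrt((-1.2602)^2 + 6.0509^2 + (-4.064)^2) = 7.397134
Step 2: Project.
Since ||x|| > R, scale = R/||x|| = 1/7.397134 = 0.135187, proj(x) = scale * x
proj(x) = [-0.170363, 0.818003, -0.5494]
Step 3: Dot product.
a^T * proj(x) = 4*(-0.170363) - 5*0.818003 + 1*(-0.5494) = -5.3209


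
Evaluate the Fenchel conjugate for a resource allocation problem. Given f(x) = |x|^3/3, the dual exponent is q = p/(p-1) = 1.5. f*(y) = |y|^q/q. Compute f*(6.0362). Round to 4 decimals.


The conjugate exponent q satisfies 1/p + 1/q = 1.
p = 3, so q = 3/(3 - 1) = 1.5
|y|^q = 6.0362^1.5 = 14.8301
f*(6.0362) = 14.8301 / 1.5 = 9.8868


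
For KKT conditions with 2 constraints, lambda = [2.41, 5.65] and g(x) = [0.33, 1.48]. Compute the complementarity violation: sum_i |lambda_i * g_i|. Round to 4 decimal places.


KKT complementary slackness check:
lambda_1 * g_1 = 2.41 * 0.33 = 0.7953
lambda_2 * g_2 = 5.65 * 1.48 = 8.362
Total violation = 0.7953 + 8.362 = 9.1573


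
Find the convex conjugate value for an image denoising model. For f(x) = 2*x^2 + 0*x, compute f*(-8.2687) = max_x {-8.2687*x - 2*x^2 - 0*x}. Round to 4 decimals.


f*(y) = sup_x {y*x - a*x^2 - b*x} = sup_x {(y-b)*x - a*x^2}
FOC: (y - b) - 2a*x = 0 => x* = (y - b)/(2a)
x* = (-8.2687 - 0)/(2*2) = -2.0672
f*(-8.2687) = (y-b)^2/(4a) = (-8.2687 - 0)^2/(4*2)
= 68.3714/8 = 8.5464


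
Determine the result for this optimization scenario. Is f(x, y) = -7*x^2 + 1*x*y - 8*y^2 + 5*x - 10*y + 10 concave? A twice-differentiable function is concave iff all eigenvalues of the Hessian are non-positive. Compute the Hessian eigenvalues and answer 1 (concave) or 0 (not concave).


The Hessian of f(x,y) = -7*x^2 + 1*x*y - 8*y^2 + 5*x - 10*y + 10 is:
H = [[-14, 1], [1, -16]]
Trace = -14 - 16 = -30
Determinant = -14*-16 - (1)^2 = 223
Discriminant = (-30)^2 - 4*223 = 8.0
Eigenvalues: lambda_1 = -16.4142, lambda_2 = -13.5858
The function is concave.

1


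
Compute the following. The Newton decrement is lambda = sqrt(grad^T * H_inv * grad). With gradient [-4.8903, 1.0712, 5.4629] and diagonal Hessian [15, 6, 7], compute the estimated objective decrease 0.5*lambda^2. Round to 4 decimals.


Step 1: H is diagonal, so H^(-1) * g = [-0.326, 0.1785, 0.7804].
Step 2: g^T H^(-1) g = sum_i g_i^2 / H_ii
  = (-4.8903)^2/15 + (1.0712)^2/6 + (5.4629)^2/7
  = 1.5943 + 0.1912 + 4.2633 = 6.0489
Step 3: Objective decrease = 0.5 * g^T H^(-1) g = 3.0245


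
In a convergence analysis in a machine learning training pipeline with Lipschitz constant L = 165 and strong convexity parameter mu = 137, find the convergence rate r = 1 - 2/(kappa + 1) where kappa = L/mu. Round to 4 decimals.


Step 1: Compute the condition number.
kappa = L/mu = 165/137 = 1.2044
Step 2: Compute the convergence rate.
r = 1 - 2/(kappa + 1) = 1 - 2*mu/(L + mu) = (L - mu)/(L + mu) = 28/302 = 0.0927


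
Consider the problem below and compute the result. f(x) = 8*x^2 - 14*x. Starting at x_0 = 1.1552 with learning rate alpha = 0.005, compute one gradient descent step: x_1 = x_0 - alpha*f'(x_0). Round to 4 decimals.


We compute the gradient at x_0 and apply the update.
f'(x) = 16*x - 14
f'(1.1552) = 16*1.1552 - 14 = 4.4832
x_1 = 1.1552 - 0.005*4.4832 = 1.1328


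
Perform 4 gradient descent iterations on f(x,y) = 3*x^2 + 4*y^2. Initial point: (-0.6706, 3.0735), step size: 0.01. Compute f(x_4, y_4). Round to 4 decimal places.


Gradient descent on f(x,y) = 3*x^2 + 4*y^2.
Starting point: (-0.6706, 3.0735), alpha = 0.01
Step 1: grad_x = 2*3*-0.6706 = -4.0236, grad_y = 2*4*3.0735 = 24.588
  x_1 = -0.6706 - 0.01*-4.0236 = -0.6304
  y_1 = 3.0735 - 0.01*24.588 = 2.8276
Step 2: grad_x = 2*3*-0.6304 = -3.7822, grad_y = 2*4*2.8276 = 22.621
  x_2 = -0.6304 - 0.01*-3.7822 = -0.5925
  y_2 = 2.8276 - 0.01*22.621 = 2.6014
Step 3: grad_x = 2*3*-0.5925 = -3.5553, grad_y = 2*4*2.6014 = 20.8113
  x_3 = -0.5925 - 0.01*-3.5553 = -0.557
  y_3 = 2.6014 - 0.01*20.8113 = 2.3933
Step 4: grad_x = 2*3*-0.557 = -3.3419, grad_y = 2*4*2.3933 = 19.1464
  x_4 = -0.557 - 0.01*-3.3419 = -0.5236
  y_4 = 2.3933 - 0.01*19.1464 = 2.2018
f(-0.5236, 2.2018) = 3*(-0.5236)^2 + 4*2.2018^2 = 20.2147


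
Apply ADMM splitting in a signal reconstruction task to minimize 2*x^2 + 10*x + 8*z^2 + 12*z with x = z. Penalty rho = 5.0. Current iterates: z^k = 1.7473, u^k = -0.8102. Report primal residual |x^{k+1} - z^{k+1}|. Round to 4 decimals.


ADMM iteration with rho = 5.0, z^k = 1.7473, u^k = -0.8102
Step 1: x-update.
Minimize 2*x^2 + 10*x + (5.0/2)*(x - 1.7473 - 0.8102)^2
FOC: (2*2 + 5.0)*x = -10 + 5.0*(1.7473 + 0.8102)
x^{k+1} = 0.3097
Step 2: z-update.
Minimize 8*z^2 + 12*z + (5.0/2)*(0.3097 - z - 0.8102)^2
FOC: (2*8 + 5.0)*z = -12 + 5.0*(0.3097 - 0.8102)
z^{k+1} = -0.6906
Step 3: u-update.
u^{k+1} = -0.8102 + 0.3097 + 0.6906 = 0.1901
Step 4: Primal residual = |0.3097 + 0.6906| = 1.0003


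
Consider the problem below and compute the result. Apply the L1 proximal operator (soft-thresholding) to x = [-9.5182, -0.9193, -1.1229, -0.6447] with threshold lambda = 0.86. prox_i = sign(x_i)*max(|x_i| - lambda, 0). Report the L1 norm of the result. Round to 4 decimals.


Soft-thresholding with lambda = 0.86:
prox(-9.5182) = sign(-9.5182)*max(|-9.5182| - 0.86, 0) = -8.6582
prox(-0.9193) = sign(-0.9193)*max(|-0.9193| - 0.86, 0) = -0.0593
prox(-1.1229) = sign(-1.1229)*max(|-1.1229| - 0.86, 0) = -0.2629
prox(-0.6447) = sign(-0.6447)*max(|-0.6447| - 0.86, 0) = 0.0
prox(x) = [-8.6582, -0.0593, -0.2629, 0.0]
||prox(x)||_1 = 8.6582 + 0.0593 + 0.2629 + 0.0 = 8.9804


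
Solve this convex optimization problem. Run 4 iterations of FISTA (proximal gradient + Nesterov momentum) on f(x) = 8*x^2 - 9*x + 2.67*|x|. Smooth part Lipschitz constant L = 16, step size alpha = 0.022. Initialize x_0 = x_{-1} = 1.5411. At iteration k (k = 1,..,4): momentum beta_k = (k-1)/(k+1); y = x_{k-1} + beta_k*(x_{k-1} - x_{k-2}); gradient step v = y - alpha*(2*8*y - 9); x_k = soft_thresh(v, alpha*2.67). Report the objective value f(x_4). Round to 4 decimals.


FISTA on f(x) = 8*x^2 - 9*x + 2.67*|x|
L = 16, alpha = 0.022
Iteration 1: beta = 0.0, y = 1.5411 + 0.0*(1.5411 - 1.5411) = 1.5411
  grad(y) = 15.6576, v = y - alpha*grad = 1.1966
  prox(v) = soft_thresh(1.1966, 0.0587) = 1.1379
Iteration 2: beta = 0.3333, y = 1.1379 + 0.3333*(1.1379 - 1.5411) = 1.0035
  grad(y) = 7.0558, v = y - alpha*grad = 0.8483
  prox(v) = soft_thresh(0.8483, 0.0587) = 0.7895
Iteration 3: beta = 0.5, y = 0.7895 + 0.5*(0.7895 - 1.1379) = 0.6153
  grad(y) = 0.8454, v = y - alpha*grad = 0.5967
  prox(v) = soft_thresh(0.5967, 0.0587) = 0.538
Iteration 4: beta = 0.6, y = 0.538 + 0.6*(0.538 - 0.7895) = 0.3871
  grad(y) = -2.8067, v = y - alpha*grad = 0.4488
  prox(v) = soft_thresh(0.4488, 0.0587) = 0.3901
f(x_4) = 8*0.3901^2 - 9*0.3901 + 2.67*|0.3901| = -1.2519


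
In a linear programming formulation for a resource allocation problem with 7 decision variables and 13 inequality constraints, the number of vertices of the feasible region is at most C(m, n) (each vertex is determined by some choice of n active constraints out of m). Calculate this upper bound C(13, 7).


Each vertex corresponds to some choice of n active constraints out of m, so the number of vertices is at most C(m, n) = m! / (n!(m-n)!).
m = 13, n = 7
Numerator: 13 * 12 * 11 * 10 * 9 * 8 * 7
Denominator: 7! = 5040
C(13, 7) = 1716


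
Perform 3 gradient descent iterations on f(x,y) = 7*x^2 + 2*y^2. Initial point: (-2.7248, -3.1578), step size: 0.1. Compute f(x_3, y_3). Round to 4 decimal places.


Gradient descent on f(x,y) = 7*x^2 + 2*y^2.
Starting point: (-2.7248, -3.1578), alpha = 0.1
Step 1: grad_x = 2*7*-2.7248 = -38.1472, grad_y = 2*2*-3.1578 = -12.6312
  x_1 = -2.7248 - 0.1*-38.1472 = 1.0899
  y_1 = -3.1578 - 0.1*-12.6312 = -1.8947
Step 2: grad_x = 2*7*1.0899 = 15.2589, grad_y = 2*2*-1.8947 = -7.5787
  x_2 = 1.0899 - 0.1*15.2589 = -0.436
  y_2 = -1.8947 - 0.1*-7.5787 = -1.1368
Step 3: grad_x = 2*7*-0.436 = -6.1036, grad_y = 2*2*-1.1368 = -4.5472
  x_3 = -0.436 - 0.1*-6.1036 = 0.1744
  y_3 = -1.1368 - 0.1*-4.5472 = -0.6821
f(0.1744, -0.6821) = 7*0.1744^2 + 2*(-0.6821)^2 = 1.1434


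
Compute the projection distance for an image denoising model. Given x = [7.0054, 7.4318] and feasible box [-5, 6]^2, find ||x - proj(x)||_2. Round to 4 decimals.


Project each component onto [-5, 6].
clip(7.0054) = 6.0, clip(7.4318) = 6.0
Projection = [6.0, 6.0]
Squared diffs: [1.0108, 2.0501]
Distance = sqrt(3.0609) = 1.7495


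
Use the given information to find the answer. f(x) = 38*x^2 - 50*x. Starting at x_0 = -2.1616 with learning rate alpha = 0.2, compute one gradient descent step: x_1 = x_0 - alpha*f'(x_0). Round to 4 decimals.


We compute the gradient at x_0 and apply the update.
f'(x) = 76*x - 50
f'(-2.1616) = 76*-2.1616 - 50 = -214.2816
x_1 = -2.1616 - 0.2*-214.2816 = 40.6947


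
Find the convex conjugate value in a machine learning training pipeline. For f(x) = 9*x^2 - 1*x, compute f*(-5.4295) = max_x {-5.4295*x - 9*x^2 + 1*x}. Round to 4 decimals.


f*(y) = sup_x {y*x - a*x^2 - b*x} = sup_x {(y-b)*x - a*x^2}
FOC: (y - b) - 2a*x = 0 => x* = (y - b)/(2a)
x* = (-5.4295 + 1)/(2*9) = -0.2461
f*(-5.4295) = (y-b)^2/(4a) = (-5.4295 + 1)^2/(4*9)
= 19.6205/36 = 0.545


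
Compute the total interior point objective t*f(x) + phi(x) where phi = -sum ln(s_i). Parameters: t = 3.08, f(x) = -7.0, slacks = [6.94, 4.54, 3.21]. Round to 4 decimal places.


Step 1: Compute log-barrier.
ln values: [1.9373, 1.5129, 1.1663]
phi = -(1.9373 + 1.5129 + 1.1663) = -4.6165
Step 2: Compute augmented objective.
t*f(x) = 3.08*-7.0 = -21.56
Total = -21.56 - 4.6165 = -26.1765


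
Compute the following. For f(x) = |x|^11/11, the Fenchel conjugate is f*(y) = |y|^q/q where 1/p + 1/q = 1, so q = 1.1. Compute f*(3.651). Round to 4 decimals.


The conjugate exponent q satisfies 1/p + 1/q = 1.
p = 11, so q = 11/(11 - 1) = 1.1
|y|^q = 3.651^1.1 = 4.1558
f*(3.651) = 4.1558 / 1.1 = 3.778


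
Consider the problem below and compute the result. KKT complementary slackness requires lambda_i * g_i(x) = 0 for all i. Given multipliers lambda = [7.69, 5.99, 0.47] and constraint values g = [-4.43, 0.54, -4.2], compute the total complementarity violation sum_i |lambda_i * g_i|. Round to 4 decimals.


KKT complementary slackness check:
lambda_1 * g_1 = 7.69 * -4.43 = -34.0667
lambda_2 * g_2 = 5.99 * 0.54 = 3.2346
lambda_3 * g_3 = 0.47 * -4.2 = -1.974
Total violation = 34.0667 + 3.2346 + 1.974 = 39.2753


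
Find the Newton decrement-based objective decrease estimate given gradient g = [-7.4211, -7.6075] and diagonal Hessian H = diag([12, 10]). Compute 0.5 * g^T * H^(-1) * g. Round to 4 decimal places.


Step 1: H is diagonal, so H^(-1) * g = [-0.6184, -0.7608].
Step 2: g^T H^(-1) g = sum_i g_i^2 / H_ii
  = (-7.4211)^2/12 + (-7.6075)^2/10
  = 4.5894 + 5.7874 = 10.3768
Step 3: Objective decrease = 0.5 * g^T H^(-1) g = 5.1884


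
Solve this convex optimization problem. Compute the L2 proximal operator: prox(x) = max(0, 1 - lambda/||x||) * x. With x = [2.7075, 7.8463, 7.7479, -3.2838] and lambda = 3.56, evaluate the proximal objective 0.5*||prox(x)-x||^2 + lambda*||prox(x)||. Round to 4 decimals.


Step 1: Compute ||x||.
||x|| = 11.8198
Step 2: Compute scaling factor.
scale = max(0, 1 - 3.56/11.8198) = 0.6988
Step 3: prox(x) = [1.892, 5.4831, 5.4143, -2.2948]
||prox(x)|| = 8.2598
Step 4: Proximal objective.
0.5*||prox-x||^2 = 6.3368
lambda*||prox|| = 29.4049
Total = 35.7418


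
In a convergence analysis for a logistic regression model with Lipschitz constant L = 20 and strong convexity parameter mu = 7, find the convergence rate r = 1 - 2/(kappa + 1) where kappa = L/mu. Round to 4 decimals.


Step 1: Compute the condition number.
kappa = L/mu = 20/7 = 2.8571
Step 2: Compute the convergence rate.
r = 1 - 2/(kappa + 1) = 1 - 2*mu/(L + mu) = (L - mu)/(L + mu) = 13/27 = 0.4815


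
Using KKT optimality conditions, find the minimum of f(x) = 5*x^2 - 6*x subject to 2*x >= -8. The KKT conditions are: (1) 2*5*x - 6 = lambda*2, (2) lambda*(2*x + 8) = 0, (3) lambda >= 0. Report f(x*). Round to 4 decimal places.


Step 1: Try lambda = 0 (constraint inactive).
Stationarity: 2*5*x - 6 = 0
x* = 6/(2*5) = 0.6
Check constraint: 2*0.6 = 1.2 >= -8 -- satisfied.
Step 2: Compute optimal value.
f(x*) = 5*0.6^2 - 6*0.6 = -1.8


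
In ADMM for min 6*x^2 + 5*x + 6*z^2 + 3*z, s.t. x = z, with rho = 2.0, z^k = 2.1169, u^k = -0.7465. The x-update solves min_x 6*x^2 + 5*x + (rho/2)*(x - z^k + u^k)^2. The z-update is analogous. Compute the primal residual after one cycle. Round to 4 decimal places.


ADMM iteration with rho = 2.0, z^k = 2.1169, u^k = -0.7465
Step 1: x-update.
Minimize 6*x^2 + 5*x + (2.0/2)*(x - 2.1169 - 0.7465)^2
FOC: (2*6 + 2.0)*x = -5 + 2.0*(2.1169 + 0.7465)
x^{k+1} = 0.0519
Step 2: z-update.
Minimize 6*z^2 + 3*z + (2.0/2)*(0.0519 - z - 0.7465)^2
FOC: (2*6 + 2.0)*z = -3 + 2.0*(0.0519 - 0.7465)
z^{k+1} = -0.3135
Step 3: u-update.
u^{k+1} = -0.7465 + 0.0519 + 0.3135 = -0.3811
Step 4: Primal residual = |0.0519 + 0.3135| = 0.3654


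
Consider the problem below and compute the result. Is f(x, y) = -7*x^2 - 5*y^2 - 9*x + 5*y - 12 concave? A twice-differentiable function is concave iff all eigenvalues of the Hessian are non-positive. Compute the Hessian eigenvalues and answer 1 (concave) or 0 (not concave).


The Hessian of f(x,y) = -7*x^2 - 5*y^2 - 9*x + 5*y - 12 is:
H = [[-14, 0], [0, -10]]
Trace = -14 - 10 = -24
Determinant = -14*-10 - (0)^2 = 140
Discriminant = (-24)^2 - 4*140 = 16.0
Eigenvalues: lambda_1 = -14.0, lambda_2 = -10.0
The function is concave.

1


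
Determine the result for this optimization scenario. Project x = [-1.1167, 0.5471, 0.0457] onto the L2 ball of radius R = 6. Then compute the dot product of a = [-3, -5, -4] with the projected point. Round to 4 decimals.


Step 1: Compute ||x|| (intermediates to 6 decimals).
||x|| = sqrt((-1.1167)^2 + 0.5471^2 + 0.0457^2) = 1.244358
Step 2: Project.
Since ||x|| <= R, proj = x (no scaling needed).
proj(x) = [-1.1167, 0.5471, 0.0457]
Step 3: Dot product.
a^T * proj(x) = -3*(-1.1167) - 5*0.5471 - 4*0.0457 = 0.4318


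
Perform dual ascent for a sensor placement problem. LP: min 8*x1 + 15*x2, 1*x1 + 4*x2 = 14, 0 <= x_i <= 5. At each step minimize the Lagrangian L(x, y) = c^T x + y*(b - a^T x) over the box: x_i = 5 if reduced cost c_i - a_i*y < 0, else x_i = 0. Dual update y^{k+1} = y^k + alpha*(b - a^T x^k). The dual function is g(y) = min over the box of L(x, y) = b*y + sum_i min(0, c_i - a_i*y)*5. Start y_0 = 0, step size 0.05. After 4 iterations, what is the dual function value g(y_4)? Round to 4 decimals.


Dual ascent for LP: min 8*x1 + 15*x2, 1*x1 + 4*x2 = 14, 0 <= x_i <= 5
Step 1: y^k = 0.0, reduced costs: (8.0, 15.0)
  x^k = (0.0, 0.0), subgradient = b - a^T x = 14.0
  y^{k+1} = 0.0 + 0.05*14.0 = 0.7
Step 2: y^k = 0.7, reduced costs: (7.3, 12.2)
  x^k = (0.0, 0.0), subgradient = b - a^T x = 14.0
  y^{k+1} = 0.7 + 0.05*14.0 = 1.4
Step 3: y^k = 1.4, reduced costs: (6.6, 9.4)
  x^k = (0.0, 0.0), subgradient = b - a^T x = 14.0
  y^{k+1} = 1.4 + 0.05*14.0 = 2.1
Step 4: y^k = 2.1, reduced costs: (5.9, 6.6)
  x^k = (0.0, 0.0), subgradient = b - a^T x = 14.0
  y^{k+1} = 2.1 + 0.05*14.0 = 2.8
Dual objective at y_4 = 2.8: reduced costs (5.2, 3.8), box minimizer x = (0.0, 0.0)
g(y_4) = b*y + (c1 - a1*y)*x1 + (c2 - a2*y)*x2 = 14*2.8 + 5.2*0.0 + 3.8*0.0 = 39.2 + 0.0 + 0.0 = 39.2


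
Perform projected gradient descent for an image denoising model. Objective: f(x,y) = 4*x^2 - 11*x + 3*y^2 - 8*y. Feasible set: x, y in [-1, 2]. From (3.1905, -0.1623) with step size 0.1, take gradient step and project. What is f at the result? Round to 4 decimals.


Step 1: Compute gradient at (3.1905, -0.1623).
grad_x = 2*4*3.1905 - 11 = 14.524
grad_y = 2*3*-0.1623 - 8 = -8.9738
Step 2: Gradient step.
x_raw = 3.1905 - 0.1*14.524 = 1.7381
y_raw = -0.1623 - 0.1*-8.9738 = 0.7351
Step 3: Project onto [-1, 2].
x_proj = clip(1.7381) = 1.7381
y_proj = clip(0.7351) = 0.7351
Step 4: Evaluate f.
f(1.7381, 0.7351) = -11.2947


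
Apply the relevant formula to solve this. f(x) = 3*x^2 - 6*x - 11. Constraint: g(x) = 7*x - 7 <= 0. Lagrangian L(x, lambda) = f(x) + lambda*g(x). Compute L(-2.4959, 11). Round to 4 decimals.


Step 1: Evaluate f(x).
f(-2.4959) = 3*(-2.4959)^2 - 6*(-2.4959) - 11 = 22.664
Step 2: Evaluate g(x).
g(-2.4959) = 7*-2.4959 - 7 = -24.4713
Step 3: Compute Lagrangian.
L = 22.664 + 11*-24.4713 = -246.5203


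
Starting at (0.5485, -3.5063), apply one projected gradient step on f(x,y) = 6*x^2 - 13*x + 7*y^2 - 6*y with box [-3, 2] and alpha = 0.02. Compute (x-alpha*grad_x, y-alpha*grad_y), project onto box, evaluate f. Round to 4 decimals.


Step 1: Compute gradient at (0.5485, -3.5063).
grad_x = 2*6*0.5485 - 13 = -6.418
grad_y = 2*7*-3.5063 - 6 = -55.0882
Step 2: Gradient step.
x_raw = 0.5485 - 0.02*-6.418 = 0.6769
y_raw = -3.5063 - 0.02*-55.0882 = -2.4045
Step 3: Project onto [-3, 2].
x_proj = clip(0.6769) = 0.6769
y_proj = clip(-2.4045) = -2.4045
Step 4: Evaluate f.
f(0.6769, -2.4045) = 48.8494


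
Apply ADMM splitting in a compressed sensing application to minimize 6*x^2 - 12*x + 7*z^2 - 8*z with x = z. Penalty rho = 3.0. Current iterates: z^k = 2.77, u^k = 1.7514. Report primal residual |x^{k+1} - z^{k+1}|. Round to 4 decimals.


ADMM iteration with rho = 3.0, z^k = 2.77, u^k = 1.7514
Step 1: x-update.
Minimize 6*x^2 - 12*x + (3.0/2)*(x - 2.77 + 1.7514)^2
FOC: (2*6 + 3.0)*x = 12 + 3.0*(2.77 - 1.7514)
x^{k+1} = 1.0037
Step 2: z-update.
Minimize 7*z^2 - 8*z + (3.0/2)*(1.0037 - z + 1.7514)^2
FOC: (2*7 + 3.0)*z = 8 + 3.0*(1.0037 + 1.7514)
z^{k+1} = 0.9568
Step 3: u-update.
u^{k+1} = 1.7514 + 1.0037 - 0.9568 = 1.7983
Step 4: Primal residual = |1.0037 - 0.9568| = 0.0469


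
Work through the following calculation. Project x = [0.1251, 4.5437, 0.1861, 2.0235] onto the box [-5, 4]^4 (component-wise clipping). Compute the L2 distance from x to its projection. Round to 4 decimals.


Project each component onto [-5, 4].
clip(0.1251) = 0.1251, clip(4.5437) = 4.0, clip(0.1861) = 0.1861, clip(2.0235) = 2.0235
Projection = [0.1251, 4.0, 0.1861, 2.0235]
Squared diffs: [0.0, 0.2956, 0.0, 0.0]
Distance = sqrt(0.2956) = 0.5437


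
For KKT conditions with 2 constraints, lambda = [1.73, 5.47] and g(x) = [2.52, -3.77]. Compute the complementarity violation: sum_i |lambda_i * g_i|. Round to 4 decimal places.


KKT complementary slackness check:
lambda_1 * g_1 = 1.73 * 2.52 = 4.3596
lambda_2 * g_2 = 5.47 * -3.77 = -20.6219
Total violation = 4.3596 + 20.6219 = 24.9815


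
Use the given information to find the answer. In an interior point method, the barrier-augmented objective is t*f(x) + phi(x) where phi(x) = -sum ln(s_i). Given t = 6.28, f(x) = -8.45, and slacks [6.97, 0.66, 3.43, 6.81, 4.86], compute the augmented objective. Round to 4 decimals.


Step 1: Compute log-barrier.
ln values: [1.9416, -0.4155, 1.2326, 1.9184, 1.581]
phi = -(1.9416 - 0.4155 + 1.2326 + 1.9184 + 1.581) = -6.2581
Step 2: Compute augmented objective.
t*f(x) = 6.28*-8.45 = -53.066
Total = -53.066 - 6.2581 = -59.3241


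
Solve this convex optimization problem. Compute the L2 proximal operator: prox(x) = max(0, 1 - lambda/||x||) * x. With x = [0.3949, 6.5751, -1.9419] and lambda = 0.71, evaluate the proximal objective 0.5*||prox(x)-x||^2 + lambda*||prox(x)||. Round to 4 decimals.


Step 1: Compute ||x||.
||x|| = 6.8672
Step 2: Compute scaling factor.
scale = max(0, 1 - 0.71/6.8672) = 0.8966
Step 3: prox(x) = [0.3541, 5.8953, -1.7411]
||prox(x)|| = 6.1572
Step 4: Proximal objective.
0.5*||prox-x||^2 = 0.2521
lambda*||prox|| = 4.3716
Total = 4.6237


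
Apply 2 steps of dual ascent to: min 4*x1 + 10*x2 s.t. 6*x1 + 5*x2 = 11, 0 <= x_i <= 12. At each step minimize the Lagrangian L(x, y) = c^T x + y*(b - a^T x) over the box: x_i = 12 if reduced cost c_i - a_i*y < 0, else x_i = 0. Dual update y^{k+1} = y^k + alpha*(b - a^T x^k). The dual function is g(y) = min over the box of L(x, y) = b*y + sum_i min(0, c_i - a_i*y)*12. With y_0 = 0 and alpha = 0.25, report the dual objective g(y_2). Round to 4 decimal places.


Dual ascent for LP: min 4*x1 + 10*x2, 6*x1 + 5*x2 = 11, 0 <= x_i <= 12
Step 1: y^k = 0.0, reduced costs: (4.0, 10.0)
  x^k = (0.0, 0.0), subgradient = b - a^T x = 11.0
  y^{k+1} = 0.0 + 0.25*11.0 = 2.75
Step 2: y^k = 2.75, reduced costs: (-12.5, -3.75)
  x^k = (12.0, 12.0), subgradient = b - a^T x = -121.0
  y^{k+1} = 2.75 + 0.25*-121.0 = -27.5
Dual objective at y_2 = -27.5: reduced costs (169.0, 147.5), box minimizer x = (0.0, 0.0)
g(y_2) = b*y + (c1 - a1*y)*x1 + (c2 - a2*y)*x2 = 11*(-27.5) + 169.0*0.0 + 147.5*0.0 = -302.5 + 0.0 + 0.0 = -302.5


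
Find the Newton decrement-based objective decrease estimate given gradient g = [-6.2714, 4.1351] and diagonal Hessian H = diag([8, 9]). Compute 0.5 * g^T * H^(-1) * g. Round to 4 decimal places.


Step 1: H is diagonal, so H^(-1) * g = [-0.7839, 0.4595].
Step 2: g^T H^(-1) g = sum_i g_i^2 / H_ii
  = (-6.2714)^2/8 + (4.1351)^2/9
  = 4.9163 + 1.8999 = 6.8162
Step 3: Objective decrease = 0.5 * g^T H^(-1) g = 3.4081


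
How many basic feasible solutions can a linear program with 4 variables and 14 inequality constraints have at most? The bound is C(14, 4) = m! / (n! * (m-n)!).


Each vertex corresponds to some choice of n active constraints out of m, so the number of vertices is at most C(m, n) = m! / (n!(m-n)!).
m = 14, n = 4
Numerator: 14 * 13 * 12 * 11
Denominator: 4! = 24
C(14, 4) = 1001


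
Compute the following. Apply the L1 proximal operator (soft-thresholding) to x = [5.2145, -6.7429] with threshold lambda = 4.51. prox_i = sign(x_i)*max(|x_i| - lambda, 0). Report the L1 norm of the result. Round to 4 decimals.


Soft-thresholding with lambda = 4.51:
prox(5.2145) = sign(5.2145)*max(|5.2145| - 4.51, 0) = 0.7045
prox(-6.7429) = sign(-6.7429)*max(|-6.7429| - 4.51, 0) = -2.2329
prox(x) = [0.7045, -2.2329]
||prox(x)||_1 = 0.7045 + 2.2329 = 2.9374


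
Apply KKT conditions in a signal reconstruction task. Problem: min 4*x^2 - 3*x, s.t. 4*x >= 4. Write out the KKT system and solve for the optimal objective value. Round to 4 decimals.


Step 1: Try lambda = 0 (constraint inactive).
x_unc = 3/(2*4) = 0.375
Check: 4*0.375 = 1.5 < 4 -- violated!
Step 2: Constraint must be active: 4*x = 4
x* = 4/4 = 1.0
lambda = (2*4*1.0 - 3)/4 = 1.25
Step 3: Compute optimal value.
f(x*) = 4*1.0^2 - 3*1.0 = 1.0


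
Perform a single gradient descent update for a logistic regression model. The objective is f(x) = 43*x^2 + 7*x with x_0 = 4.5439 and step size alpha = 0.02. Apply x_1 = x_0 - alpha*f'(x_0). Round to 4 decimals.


We compute the gradient at x_0 and apply the update.
f'(x) = 86*x + 7
f'(4.5439) = 86*4.5439 + 7 = 397.7754
x_1 = 4.5439 - 0.02*397.7754 = -3.4116


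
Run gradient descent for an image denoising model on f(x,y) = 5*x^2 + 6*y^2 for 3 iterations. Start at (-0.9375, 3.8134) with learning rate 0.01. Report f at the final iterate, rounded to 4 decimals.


Gradient descent on f(x,y) = 5*x^2 + 6*y^2.
Starting point: (-0.9375, 3.8134), alpha = 0.01
Step 1: grad_x = 2*5*-0.9375 = -9.375, grad_y = 2*6*3.8134 = 45.7608
  x_1 = -0.9375 - 0.01*-9.375 = -0.8438
  y_1 = 3.8134 - 0.01*45.7608 = 3.3558
Step 2: grad_x = 2*5*-0.8438 = -8.4375, grad_y = 2*6*3.3558 = 40.2695
  x_2 = -0.8438 - 0.01*-8.4375 = -0.7594
  y_2 = 3.3558 - 0.01*40.2695 = 2.9531
Step 3: grad_x = 2*5*-0.7594 = -7.5938, grad_y = 2*6*2.9531 = 35.4372
  x_3 = -0.7594 - 0.01*-7.5938 = -0.6834
  y_3 = 2.9531 - 0.01*35.4372 = 2.5987
f(-0.6834, 2.5987) = 5*(-0.6834)^2 + 6*2.5987^2 = 42.8557


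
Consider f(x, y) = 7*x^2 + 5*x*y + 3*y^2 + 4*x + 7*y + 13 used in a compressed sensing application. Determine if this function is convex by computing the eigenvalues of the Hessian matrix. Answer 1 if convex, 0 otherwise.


The Hessian of f(x,y) = 7*x^2 + 5*x*y + 3*y^2 + 4*x + 7*y + 13 is:
H = [[14, 5], [5, 6]]
Trace = 14 + 6 = 20
Determinant = 14*6 - (5)^2 = 59
Discriminant = (20)^2 - 4*59 = 164.0
Eigenvalues: lambda_1 = 3.5969, lambda_2 = 16.4031
The function is convex.

1


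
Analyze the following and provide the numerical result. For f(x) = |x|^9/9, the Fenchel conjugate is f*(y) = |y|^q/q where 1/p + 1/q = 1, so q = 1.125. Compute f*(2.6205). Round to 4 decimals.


The conjugate exponent q satisfies 1/p + 1/q = 1.
p = 9, so q = 9/(9 - 1) = 1.125
|y|^q = 2.6205^1.125 = 2.9558
f*(2.6205) = 2.9558 / 1.125 = 2.6274


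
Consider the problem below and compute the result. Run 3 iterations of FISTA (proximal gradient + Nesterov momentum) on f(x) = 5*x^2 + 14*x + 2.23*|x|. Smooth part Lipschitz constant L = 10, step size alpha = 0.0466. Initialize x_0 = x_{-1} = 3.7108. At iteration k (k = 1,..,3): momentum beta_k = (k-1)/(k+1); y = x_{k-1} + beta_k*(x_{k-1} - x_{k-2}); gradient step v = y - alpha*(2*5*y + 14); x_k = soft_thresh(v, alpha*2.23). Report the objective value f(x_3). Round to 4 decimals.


FISTA on f(x) = 5*x^2 + 14*x + 2.23*|x|
L = 10, alpha = 0.0466
Iteration 1: beta = 0.0, y = 3.7108 + 0.0*(3.7108 - 3.7108) = 3.7108
  grad(y) = 51.108, v = y - alpha*grad = 1.3292
  prox(v) = soft_thresh(1.3292, 0.1039) = 1.2252
Iteration 2: beta = 0.3333, y = 1.2252 + 0.3333*(1.2252 - 3.7108) = 0.3967
  grad(y) = 17.9673, v = y - alpha*grad = -0.4405
  prox(v) = soft_thresh(-0.4405, 0.1039) = -0.3366
Iteration 3: beta = 0.5, y = -0.3366 + 0.5*(-0.3366 - 1.2252) = -1.1176
  grad(y) = 2.8243, v = y - alpha*grad = -1.2492
  prox(v) = soft_thresh(-1.2492, 0.1039) = -1.1453
f(x_3) = 5*(-1.1453)^2 + 14*(-1.1453) + 2.23*|-1.1453| = -6.9216
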